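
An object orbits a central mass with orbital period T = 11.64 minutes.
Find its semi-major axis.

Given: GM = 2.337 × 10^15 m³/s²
T = 11.64 minutes = 698.4 s
GM = 2.337 × 10^15 m³/s²
Kepler's third law: a³ = GM T² / (4π²)
T² = 487763 s²
a³ = (2.337 × 10^15) × 487763 / (4π²) = 2.8874 × 10^19 m³
a = (a³)^(1/3) = 3.06786 × 10^6 m ≈ 3.068 × 10^6 m

Final answer: 3.068 × 10^6 m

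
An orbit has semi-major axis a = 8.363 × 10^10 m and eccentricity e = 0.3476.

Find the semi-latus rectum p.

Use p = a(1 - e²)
a = 8.363 × 10^10 m
e = 0.3476,  e² = 0.120826,  1 − e² = 0.879174
p = a(1 − e²) = 8.363 × 10^10 m × 0.879174 = 7.35253 × 10^10 m ≈ 7.353 × 10^10 m

Final answer: p = 7.353 × 10^10 m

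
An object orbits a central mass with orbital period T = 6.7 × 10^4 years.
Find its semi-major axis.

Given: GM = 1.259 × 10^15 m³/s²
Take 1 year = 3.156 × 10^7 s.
T = 6.7 × 10^4 years = 2.11452 × 10^12 s
GM = 1.259 × 10^15 m³/s²
Kepler's third law: a³ = GM T² / (4π²)
T² = 4.47119 × 10^24 s²
a³ = (1.259 × 10^15) × (4.47119 × 10^24) / (4π²) = 1.4259 × 10^38 m³
a = (a³)^(1/3) = 5.22432 × 10^12 m ≈ 5.224 × 10^12 m

Final answer: 5.224 × 10^12 m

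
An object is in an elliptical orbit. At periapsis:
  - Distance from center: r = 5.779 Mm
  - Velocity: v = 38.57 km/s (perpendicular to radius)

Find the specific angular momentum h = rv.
r = 5.779 Mm = 5.779 × 10^6 m
v = 38.57 km/s = 38570 m/s
h = rv = 5.779 × 10^6 × 38570 = 2.22896 × 10^11 m²/s ≈ 2.229 × 10^11 m²/s

Final answer: h = 2.229 × 10^11 m²/s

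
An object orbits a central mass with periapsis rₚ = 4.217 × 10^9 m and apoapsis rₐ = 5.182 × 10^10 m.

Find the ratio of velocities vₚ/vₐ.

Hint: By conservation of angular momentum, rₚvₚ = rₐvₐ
rₚ = 4.217 × 10^9 m
rₐ = 5.182 × 10^10 m
rₚvₚ = rₐvₐ  ⇒  vₚ/vₐ = rₐ/rₚ
vₚ/vₐ = (5.182 × 10^10) / (4.217 × 10^9) = 12.2884

Final answer: vₚ/vₐ = 12.29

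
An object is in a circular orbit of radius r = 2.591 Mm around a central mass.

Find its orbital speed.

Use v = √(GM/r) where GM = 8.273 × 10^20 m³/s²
r = 2.591 Mm = 2.591 × 10^6 m
GM = 8.273 × 10^20 m³/s²
GM/r = (8.273 × 10^20) / (2.591 × 10^6) = 3.19298 × 10^14 m²/s²
v = √(GM/r) = 1.78689 × 10^7 m/s ≈ 1.787 × 10^4 km/s

Final answer: 1.787 × 10^4 km/s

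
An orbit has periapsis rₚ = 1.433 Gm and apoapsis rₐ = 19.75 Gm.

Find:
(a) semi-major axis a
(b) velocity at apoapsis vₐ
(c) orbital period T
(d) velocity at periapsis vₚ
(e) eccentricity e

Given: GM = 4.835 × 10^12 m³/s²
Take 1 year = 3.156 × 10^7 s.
rₚ = 1.433 Gm = 1.433 × 10^9 m
rₐ = 19.75 Gm = 1.975 × 10^10 m
GM = 4.835 × 10^12 m³/s²
a = (rₚ + rₐ)/2 = 1.05915 × 10^10 m
e = (rₐ − rₚ)/(rₐ + rₚ) = (1.8317 × 10^10) / (2.1183 × 10^10) = 0.864703
(a) a = 1.05915 × 10^10 m ≈ 10.59 Gm
(b) vₐ² = GM (2/rₐ − 1/a) = 4.835 × 10^12 × (1.01266 × 10^-10 − 9.44153 × 10^-11) = 33.1221 m²/s²;  vₐ = 5.75518 m/s ≈ 5.755 m/s
(c) a³ = 1.18815 × 10^30 m³;  T = 2π √(a³/GM) = 2π × 4.95722 × 10^8 s = 3.11471 × 10^9 s ≈ 98.69 years
(d) vₚ² = GM (2/rₚ − 1/a) = 4.835 × 10^12 × (1.39567 × 10^-9 − 9.44153 × 10^-11) = 6291.58 m²/s²;  vₚ = 79.3195 m/s ≈ 79.32 m/s
(e) e = 0.864703 ≈ 0.8647

Final answer:
(a) semi-major axis a = 10.59 Gm
(b) velocity at apoapsis vₐ = 5.755 m/s
(c) orbital period T = 98.69 years
(d) velocity at periapsis vₚ = 79.32 m/s
(e) eccentricity e = 0.8647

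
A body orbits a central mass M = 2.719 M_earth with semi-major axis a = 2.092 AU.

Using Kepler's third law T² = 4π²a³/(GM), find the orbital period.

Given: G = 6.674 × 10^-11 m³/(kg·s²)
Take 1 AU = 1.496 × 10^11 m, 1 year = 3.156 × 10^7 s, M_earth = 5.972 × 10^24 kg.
M = 2.719 M_earth = 1.62379 × 10^25 kg
GM = G × M = 6.674 × 10^-11 × 1.62379 × 10^25 = 1.08372 × 10^15 m³/s²
a = 2.092 AU = 3.12963 × 10^11 m
a³ = 3.06535 × 10^34 m³
T = 2π √(a³/GM) = 2π √((3.06535 × 10^34) / (1.08372 × 10^15)) = 2π × 5.31842 × 10^9 s
T = 3.34166 × 10^10 s ≈ 1059 years

Final answer: 1059 years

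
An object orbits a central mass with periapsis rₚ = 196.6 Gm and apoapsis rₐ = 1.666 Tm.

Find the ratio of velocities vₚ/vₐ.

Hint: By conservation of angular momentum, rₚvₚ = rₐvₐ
rₚ = 196.6 Gm = 1.966 × 10^11 m
rₐ = 1.666 Tm = 1.666 × 10^12 m
rₚvₚ = rₐvₐ  ⇒  vₚ/vₐ = rₐ/rₚ
vₚ/vₐ = (1.666 × 10^12) / (1.966 × 10^11) = 8.47406

Final answer: vₚ/vₐ = 8.474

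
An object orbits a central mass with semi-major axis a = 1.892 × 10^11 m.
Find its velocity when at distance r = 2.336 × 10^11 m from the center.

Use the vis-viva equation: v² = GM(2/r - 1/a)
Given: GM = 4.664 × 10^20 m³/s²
a = 1.892 × 10^11 m
r = 2.336 × 10^11 m
GM = 4.664 × 10^20 m³/s²
2/r − 1/a = 8.56164 × 10^-12 − 5.28541 × 10^-12 = 3.27623 × 10^-12 m⁻¹
v² = GM (2/r − 1/a) = 1.52803 × 10^9 m²/s²
v = 39090.1 m/s ≈ 39.09 km/s

Final answer: 39.09 km/s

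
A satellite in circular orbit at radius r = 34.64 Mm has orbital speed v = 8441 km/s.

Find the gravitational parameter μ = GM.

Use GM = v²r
r = 34.64 Mm = 3.464 × 10^7 m
v = 8441 km/s = 8.441 × 10^6 m/s
v² = 7.12505 × 10^13 m²/s²
GM = v²r = 7.12505 × 10^13 × 3.464 × 10^7 = 2.46812 × 10^21 m³/s²
GM ≈ 2.468 × 10^21 m³/s²

Final answer: GM = 2.468 × 10^21 m³/s²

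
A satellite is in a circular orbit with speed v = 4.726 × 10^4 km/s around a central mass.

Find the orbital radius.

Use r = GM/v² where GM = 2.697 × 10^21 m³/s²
v = 4.726 × 10^4 km/s = 4.726 × 10^7 m/s
GM = 2.697 × 10^21 m³/s²
v² = 2.23351 × 10^15 m²/s²
r = GM/v² = (2.697 × 10^21) / (2.23351 × 10^15) = 1.20752 × 10^6 m ≈ 1.208 Mm

Final answer: 1.208 Mm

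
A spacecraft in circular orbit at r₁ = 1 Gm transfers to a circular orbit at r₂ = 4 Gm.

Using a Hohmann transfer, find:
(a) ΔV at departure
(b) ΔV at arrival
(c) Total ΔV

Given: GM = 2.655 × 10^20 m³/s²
r₁ = 1 Gm = 1 × 10^9 m
r₂ = 4 Gm = 4 × 10^9 m
GM = 2.655 × 10^20 m³/s²
Transfer ellipse: a_t = (r₁ + r₂)/2 = 2.5 × 10^9 m
Circular speed at r₁: v₁ = √(GM/r₁) = 515267 m/s
Transfer speed at r₁ (periapsis): v₁ₜ = √(GM(2/r₁ − 1/a_t)) = 651767 m/s
(a) ΔV₁ = v₁ₜ − v₁ = 136500 m/s ≈ 136.5 km/s
Circular speed at r₂: v₂ = √(GM/r₂) = 257633 m/s
Transfer speed at r₂ (apoapsis): v₂ₜ = √(GM(2/r₂ − 1/a_t)) = 162942 m/s
(b) ΔV₂ = v₂ − v₂ₜ = 94691.8 m/s ≈ 94.69 km/s
(c) ΔV_total = ΔV₁ + ΔV₂ = 231192 m/s ≈ 231.2 km/s

Final answer:
(a) ΔV₁ = 136.5 km/s
(b) ΔV₂ = 94.69 km/s
(c) ΔV_total = 231.2 km/s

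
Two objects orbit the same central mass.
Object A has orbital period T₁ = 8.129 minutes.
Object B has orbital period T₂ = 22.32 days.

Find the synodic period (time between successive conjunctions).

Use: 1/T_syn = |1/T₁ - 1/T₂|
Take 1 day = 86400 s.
T₁ = 8.129 minutes = 487.74 s
T₂ = 22.32 days = 1.92845 × 10^6 s
1/T₁ = 0.00205027 s⁻¹
1/T₂ = 5.18552 × 10^-7 s⁻¹
|1/T₁ − 1/T₂| = 0.00204975 s⁻¹
T_syn = 1 / |1/T₁ − 1/T₂| = 487.863 s ≈ 8.131 minutes

Final answer: T_syn = 8.131 minutes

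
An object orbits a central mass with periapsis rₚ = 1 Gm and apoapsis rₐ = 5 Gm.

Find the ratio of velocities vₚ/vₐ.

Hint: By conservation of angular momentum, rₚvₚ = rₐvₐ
rₚ = 1 Gm = 1 × 10^9 m
rₐ = 5 Gm = 5 × 10^9 m
rₚvₚ = rₐvₐ  ⇒  vₚ/vₐ = rₐ/rₚ
vₚ/vₐ = (5 × 10^9) / (1 × 10^9) = 5

Final answer: vₚ/vₐ = 5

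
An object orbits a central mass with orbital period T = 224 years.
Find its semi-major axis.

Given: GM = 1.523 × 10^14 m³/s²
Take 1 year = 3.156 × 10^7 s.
T = 224 years = 7.06944 × 10^9 s
GM = 1.523 × 10^14 m³/s²
Kepler's third law: a³ = GM T² / (4π²)
T² = 4.9977 × 10^19 s²
a³ = (1.523 × 10^14) × (4.9977 × 10^19) / (4π²) = 1.92801 × 10^32 m³
a = (a³)^(1/3) = 5.77701 × 10^10 m ≈ 5.777 × 10^10 m

Final answer: 5.777 × 10^10 m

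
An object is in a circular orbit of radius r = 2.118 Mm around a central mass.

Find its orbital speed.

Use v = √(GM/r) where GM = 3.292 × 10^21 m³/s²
r = 2.118 Mm = 2.118 × 10^6 m
GM = 3.292 × 10^21 m³/s²
GM/r = (3.292 × 10^21) / (2.118 × 10^6) = 1.5543 × 10^15 m²/s²
v = √(GM/r) = 3.94246 × 10^7 m/s ≈ 3.942 × 10^4 km/s

Final answer: 3.942 × 10^4 km/s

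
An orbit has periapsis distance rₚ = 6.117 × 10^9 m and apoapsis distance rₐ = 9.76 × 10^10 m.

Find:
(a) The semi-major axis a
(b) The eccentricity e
rₚ = 6.117 × 10^9 m
rₐ = 9.76 × 10^10 m
(a) a = (rₚ + rₐ)/2 = 5.18585 × 10^10 m ≈ 5.186 × 10^10 m
(b) e = (rₐ − rₚ)/(rₐ + rₚ) = (9.1483 × 10^10) / (1.03717 × 10^11) = 0.882044

Final answer:
(a) a = 5.186 × 10^10 m
(b) e = 0.882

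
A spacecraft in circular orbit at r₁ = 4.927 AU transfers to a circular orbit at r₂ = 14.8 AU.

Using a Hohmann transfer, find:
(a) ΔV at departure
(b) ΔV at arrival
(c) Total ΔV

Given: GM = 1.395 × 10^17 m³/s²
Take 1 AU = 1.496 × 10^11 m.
r₁ = 4.927 AU = 7.37079 × 10^11 m
r₂ = 14.8 AU = 2.21408 × 10^12 m
GM = 1.395 × 10^17 m³/s²
Transfer ellipse: a_t = (r₁ + r₂)/2 = 1.47558 × 10^12 m
Circular speed at r₁: v₁ = √(GM/r₁) = 435.041 m/s
Transfer speed at r₁ (periapsis): v₁ₜ = √(GM(2/r₁ − 1/a_t)) = 532.9 m/s
(a) ΔV₁ = v₁ₜ − v₁ = 97.8587 m/s ≈ 97.86 m/s
Circular speed at r₂: v₂ = √(GM/r₂) = 251.01 m/s
Transfer speed at r₂ (apoapsis): v₂ₜ = √(GM(2/r₂ − 1/a_t)) = 177.405 m/s
(b) ΔV₂ = v₂ − v₂ₜ = 73.6045 m/s ≈ 73.6 m/s
(c) ΔV_total = ΔV₁ + ΔV₂ = 171.463 m/s ≈ 171.5 m/s

Final answer:
(a) ΔV₁ = 97.86 m/s
(b) ΔV₂ = 73.6 m/s
(c) ΔV_total = 171.5 m/s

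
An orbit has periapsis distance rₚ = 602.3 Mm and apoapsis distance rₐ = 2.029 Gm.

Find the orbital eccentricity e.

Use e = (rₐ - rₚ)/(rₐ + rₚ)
rₚ = 602.3 Mm = 6.023 × 10^8 m
rₐ = 2.029 Gm = 2.029 × 10^9 m
rₐ − rₚ = 1.4267 × 10^9 m
rₐ + rₚ = 2.6313 × 10^9 m
e = (rₐ − rₚ)/(rₐ + rₚ) = 0.542203

Final answer: e = 0.5422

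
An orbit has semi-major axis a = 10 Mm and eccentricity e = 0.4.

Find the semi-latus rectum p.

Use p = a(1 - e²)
a = 10 Mm = 1 × 10^7 m
e = 0.4,  e² = 0.16,  1 − e² = 0.84
p = a(1 − e²) = 1 × 10^7 m × 0.84 = 8.4 × 10^6 m ≈ 8.4 Mm

Final answer: p = 8.4 Mm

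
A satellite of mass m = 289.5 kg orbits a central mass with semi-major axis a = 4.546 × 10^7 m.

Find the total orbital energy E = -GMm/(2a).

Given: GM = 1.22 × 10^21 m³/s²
a = 4.546 × 10^7 m
GM = 1.22 × 10^21 m³/s²
2a = 9.092 × 10^7 m
GMm = 1.22 × 10^21 × 289.5 = 3.5319 × 10^23 m³·kg/s²
E = −GMm/(2a) = -3.88462 × 10^15 J ≈ -3.885 PJ

Final answer: -3.885 PJ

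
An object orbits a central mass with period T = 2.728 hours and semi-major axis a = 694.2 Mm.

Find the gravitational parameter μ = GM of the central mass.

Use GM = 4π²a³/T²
T = 2.728 hours = 9820.8 s
a = 694.2 Mm = 6.942 × 10^8 m
a³ = 3.34544 × 10^26 m³
T² = 9.64481 × 10^7 s²
GM = 4π² × (3.34544 × 10^26) / (9.64481 × 10^7) = 1.36937 × 10^20 m³/s²
GM ≈ 1.369 × 10^20 m³/s²

Final answer: GM = 1.369 × 10^20 m³/s²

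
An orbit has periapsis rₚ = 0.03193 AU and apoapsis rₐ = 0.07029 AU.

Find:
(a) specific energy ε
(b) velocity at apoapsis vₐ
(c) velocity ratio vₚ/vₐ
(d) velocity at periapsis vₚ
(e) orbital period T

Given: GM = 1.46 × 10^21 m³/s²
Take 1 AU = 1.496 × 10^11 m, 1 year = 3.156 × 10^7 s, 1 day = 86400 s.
rₚ = 0.03193 AU = 4.77673 × 10^9 m
rₐ = 0.07029 AU = 1.05154 × 10^10 m
GM = 1.46 × 10^21 m³/s²
a = (rₚ + rₐ)/2 = 7.64606 × 10^9 m
e = (rₐ − rₚ)/(rₐ + rₚ) = (5.73866 × 10^9) / (1.52921 × 10^10) = 0.375269
(a) 2a = 1.52921 × 10^10 m;  ε = −GM/(2a) = -9.54741 × 10^10 J/kg ≈ -95.47 GJ/kg
(b) vₐ² = GM (2/rₐ − 1/a) = 1.46 × 10^21 × (1.90198 × 10^-10 − 1.30786 × 10^-10) = 8.67403 × 10^10 m²/s²;  vₐ = 294517 m/s ≈ 62.13 AU/year
(c) vₚ/vₐ = rₐ/rₚ (angular momentum) = (1.05154 × 10^10) / (4.77673 × 10^9) = 2.20138 ≈ 2.201
(d) vₚ² = GM (2/rₚ − 1/a) = 1.46 × 10^21 × (4.18697 × 10^-10 − 1.30786 × 10^-10) = 4.20349 × 10^11 m²/s²;  vₚ = 648343 m/s ≈ 136.8 AU/year
(e) a³ = 4.47005 × 10^29 m³;  T = 2π √(a³/GM) = 2π × 17497.7 s = 109941 s ≈ 1.272 days

Final answer:
(a) specific energy ε = -95.47 GJ/kg
(b) velocity at apoapsis vₐ = 62.13 AU/year
(c) velocity ratio vₚ/vₐ = 2.201
(d) velocity at periapsis vₚ = 136.8 AU/year
(e) orbital period T = 1.272 days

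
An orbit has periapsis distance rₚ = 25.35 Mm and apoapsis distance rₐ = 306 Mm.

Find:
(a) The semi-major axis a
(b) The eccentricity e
rₚ = 25.35 Mm = 2.535 × 10^7 m
rₐ = 306 Mm = 3.06 × 10^8 m
(a) a = (rₚ + rₐ)/2 = 1.65675 × 10^8 m ≈ 165.7 Mm
(b) e = (rₐ − rₚ)/(rₐ + rₚ) = (2.8065 × 10^8) / (3.3135 × 10^8) = 0.84699

Final answer:
(a) a = 165.7 Mm
(b) e = 0.847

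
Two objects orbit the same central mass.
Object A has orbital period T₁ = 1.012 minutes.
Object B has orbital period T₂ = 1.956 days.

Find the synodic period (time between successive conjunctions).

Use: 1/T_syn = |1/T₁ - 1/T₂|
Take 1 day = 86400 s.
T₁ = 1.012 minutes = 60.72 s
T₂ = 1.956 days = 168998 s
1/T₁ = 0.016469 s⁻¹
1/T₂ = 5.91722 × 10^-6 s⁻¹
|1/T₁ − 1/T₂| = 0.0164631 s⁻¹
T_syn = 1 / |1/T₁ − 1/T₂| = 60.7418 s ≈ 1.012 minutes

Final answer: T_syn = 1.012 minutes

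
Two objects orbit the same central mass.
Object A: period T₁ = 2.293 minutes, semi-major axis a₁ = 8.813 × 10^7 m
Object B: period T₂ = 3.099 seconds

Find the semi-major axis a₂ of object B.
T₁ = 2.293 minutes = 137.58 s
T₂ = 3.099 seconds
a₁ = 8.813 × 10^7 m
Kepler's third law: (T₂/T₁)² = (a₂/a₁)³  ⇒  a₂ = a₁ (T₂/T₁)^(2/3)
T₂/T₁ = 0.0225251
(T₂/T₁)^(2/3) = 0.0797586
a₂ = 8.813 × 10^7 m × 0.0797586 = 7.02913 × 10^6 m ≈ 7.029 × 10^6 m

Final answer: a₂ = 7.029 × 10^6 m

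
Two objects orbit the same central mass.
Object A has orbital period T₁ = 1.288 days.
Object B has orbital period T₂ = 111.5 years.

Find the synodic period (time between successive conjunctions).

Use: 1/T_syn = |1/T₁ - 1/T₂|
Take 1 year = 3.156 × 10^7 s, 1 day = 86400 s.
T₁ = 1.288 days = 111283 s
T₂ = 111.5 years = 3.51894 × 10^9 s
1/T₁ = 8.98608 × 10^-6 s⁻¹
1/T₂ = 2.84176 × 10^-10 s⁻¹
|1/T₁ − 1/T₂| = 8.9858 × 10^-6 s⁻¹
T_syn = 1 / |1/T₁ − 1/T₂| = 111287 s ≈ 1.288 days

Final answer: T_syn = 1.288 days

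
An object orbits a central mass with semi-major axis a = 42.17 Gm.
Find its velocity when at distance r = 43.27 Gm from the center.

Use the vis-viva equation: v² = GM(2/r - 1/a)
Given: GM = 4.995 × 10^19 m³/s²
a = 42.17 Gm = 4.217 × 10^10 m
r = 43.27 Gm = 4.327 × 10^10 m
GM = 4.995 × 10^19 m³/s²
2/r − 1/a = 4.62214 × 10^-11 − 2.37135 × 10^-11 = 2.25079 × 10^-11 m⁻¹
v² = GM (2/r − 1/a) = 1.12427 × 10^9 m²/s²
v = 33530.1 m/s ≈ 33.53 km/s

Final answer: 33.53 km/s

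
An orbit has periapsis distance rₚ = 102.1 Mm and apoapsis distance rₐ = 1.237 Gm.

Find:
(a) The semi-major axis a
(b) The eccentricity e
rₚ = 102.1 Mm = 1.021 × 10^8 m
rₐ = 1.237 Gm = 1.237 × 10^9 m
(a) a = (rₚ + rₐ)/2 = 6.6955 × 10^8 m ≈ 669.5 Mm
(b) e = (rₐ − rₚ)/(rₐ + rₚ) = (1.1349 × 10^9) / (1.3391 × 10^9) = 0.84751

Final answer:
(a) a = 669.5 Mm
(b) e = 0.8475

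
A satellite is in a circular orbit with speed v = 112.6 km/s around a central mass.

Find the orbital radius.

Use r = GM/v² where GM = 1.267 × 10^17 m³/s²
v = 112.6 km/s = 112600 m/s
GM = 1.267 × 10^17 m³/s²
v² = 1.26788 × 10^10 m²/s²
r = GM/v² = (1.267 × 10^17) / (1.26788 × 10^10) = 9.99309 × 10^6 m ≈ 9.993 Mm

Final answer: 9.993 Mm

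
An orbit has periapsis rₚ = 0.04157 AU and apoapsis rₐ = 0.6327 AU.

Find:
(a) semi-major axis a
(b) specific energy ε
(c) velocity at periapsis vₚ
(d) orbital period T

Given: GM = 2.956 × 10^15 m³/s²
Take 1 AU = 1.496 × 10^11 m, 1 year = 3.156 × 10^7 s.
rₚ = 0.04157 AU = 6.21887 × 10^9 m
rₐ = 0.6327 AU = 9.46519 × 10^10 m
GM = 2.956 × 10^15 m³/s²
a = (rₚ + rₐ)/2 = 5.04354 × 10^10 m
e = (rₐ − rₚ)/(rₐ + rₚ) = (8.8433 × 10^10) / (1.00871 × 10^11) = 0.876696
(a) a = 5.04354 × 10^10 m ≈ 0.3371 AU
(b) 2a = 1.00871 × 10^11 m;  ε = −GM/(2a) = -29304.8 J/kg ≈ -29.3 kJ/kg
(c) vₚ² = GM (2/rₚ − 1/a) = 2.956 × 10^15 × (3.21602 × 10^-10 − 1.98273 × 10^-11) = 892045 m²/s²;  vₚ = 944.481 m/s ≈ 0.1993 AU/year
(d) a³ = 1.28294 × 10^32 m³;  T = 2π √(a³/GM) = 2π × 2.0833 × 10^8 s = 1.30897 × 10^9 s ≈ 41.48 years

Final answer:
(a) semi-major axis a = 0.3371 AU
(b) specific energy ε = -29.3 kJ/kg
(c) velocity at periapsis vₚ = 0.1993 AU/year
(d) orbital period T = 41.48 years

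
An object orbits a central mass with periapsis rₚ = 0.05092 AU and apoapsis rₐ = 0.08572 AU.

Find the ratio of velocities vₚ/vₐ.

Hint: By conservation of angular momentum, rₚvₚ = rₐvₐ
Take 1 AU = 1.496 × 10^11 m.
rₚ = 0.05092 AU = 7.61763 × 10^9 m
rₐ = 0.08572 AU = 1.28237 × 10^10 m
rₚvₚ = rₐvₐ  ⇒  vₚ/vₐ = rₐ/rₚ
vₚ/vₐ = (1.28237 × 10^10) / (7.61763 × 10^9) = 1.68342

Final answer: vₚ/vₐ = 1.683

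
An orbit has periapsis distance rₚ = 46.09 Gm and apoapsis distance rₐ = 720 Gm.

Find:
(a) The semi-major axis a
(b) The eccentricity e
rₚ = 46.09 Gm = 4.609 × 10^10 m
rₐ = 720 Gm = 7.2 × 10^11 m
(a) a = (rₚ + rₐ)/2 = 3.83045 × 10^11 m ≈ 383 Gm
(b) e = (rₐ − rₚ)/(rₐ + rₚ) = (6.7391 × 10^11) / (7.6609 × 10^11) = 0.879675

Final answer:
(a) a = 383 Gm
(b) e = 0.8797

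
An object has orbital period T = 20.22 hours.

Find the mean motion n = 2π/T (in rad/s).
T = 20.22 hours = 72792 s
n = 2π / 72792 s = 8.6317 × 10^-5 rad/s ≈ 8.632 × 10^-5 rad/s

Final answer: n = 8.632 × 10^-5 rad/s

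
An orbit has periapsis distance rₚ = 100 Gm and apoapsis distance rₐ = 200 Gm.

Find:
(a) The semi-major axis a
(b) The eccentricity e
rₚ = 100 Gm = 1 × 10^11 m
rₐ = 200 Gm = 2 × 10^11 m
(a) a = (rₚ + rₐ)/2 = 1.5 × 10^11 m ≈ 150 Gm
(b) e = (rₐ − rₚ)/(rₐ + rₚ) = (1 × 10^11) / (3 × 10^11) = 0.333333

Final answer:
(a) a = 150 Gm
(b) e = 0.3333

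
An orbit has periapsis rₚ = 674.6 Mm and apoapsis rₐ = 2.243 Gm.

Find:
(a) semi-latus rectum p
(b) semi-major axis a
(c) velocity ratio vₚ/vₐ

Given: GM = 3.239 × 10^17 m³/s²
rₚ = 674.6 Mm = 6.746 × 10^8 m
rₐ = 2.243 Gm = 2.243 × 10^9 m
GM = 3.239 × 10^17 m³/s²
a = (rₚ + rₐ)/2 = 1.4588 × 10^9 m
e = (rₐ − rₚ)/(rₐ + rₚ) = (1.5684 × 10^9) / (2.9176 × 10^9) = 0.537565
(a) 1 − e² = 0.711024;  p = a(1 − e²) = 1.4588 × 10^9 × 0.711024 = 1.03724 × 10^9 m ≈ 1.037 Gm
(b) a = 1.4588 × 10^9 m ≈ 1.459 Gm
(c) vₚ/vₐ = rₐ/rₚ (angular momentum) = (2.243 × 10^9) / (6.746 × 10^8) = 3.32493 ≈ 3.325

Final answer:
(a) semi-latus rectum p = 1.037 Gm
(b) semi-major axis a = 1.459 Gm
(c) velocity ratio vₚ/vₐ = 3.325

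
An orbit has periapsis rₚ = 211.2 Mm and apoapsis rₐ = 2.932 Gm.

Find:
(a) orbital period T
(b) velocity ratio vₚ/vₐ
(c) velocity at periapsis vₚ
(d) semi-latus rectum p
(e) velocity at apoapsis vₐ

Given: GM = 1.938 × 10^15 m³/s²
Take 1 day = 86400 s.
rₚ = 211.2 Mm = 2.112 × 10^8 m
rₐ = 2.932 Gm = 2.932 × 10^9 m
GM = 1.938 × 10^15 m³/s²
a = (rₚ + rₐ)/2 = 1.5716 × 10^9 m
e = (rₐ − rₚ)/(rₐ + rₚ) = (2.7208 × 10^9) / (3.1432 × 10^9) = 0.865615
(a) a³ = 3.88174 × 10^27 m³;  T = 2π √(a³/GM) = 2π × 1.41526 × 10^6 s = 8.89234 × 10^6 s ≈ 102.9 days
(b) vₚ/vₐ = rₐ/rₚ (angular momentum) = (2.932 × 10^9) / (2.112 × 10^8) = 13.8826 ≈ 13.88
(c) vₚ² = GM (2/rₚ − 1/a) = 1.938 × 10^15 × (9.4697 × 10^-9 − 6.36294 × 10^-10) = 1.71191 × 10^7 m²/s²;  vₚ = 4137.53 m/s ≈ 4.138 km/s
(d) 1 − e² = 0.250711;  p = a(1 − e²) = 1.5716 × 10^9 × 0.250711 = 3.94018 × 10^8 m ≈ 394 Mm
(e) vₐ² = GM (2/rₐ − 1/a) = 1.938 × 10^15 × (6.82128 × 10^-10 − 6.36294 × 10^-10) = 88826.3 m²/s²;  vₐ = 298.037 m/s ≈ 298 m/s

Final answer:
(a) orbital period T = 102.9 days
(b) velocity ratio vₚ/vₐ = 13.88
(c) velocity at periapsis vₚ = 4.138 km/s
(d) semi-latus rectum p = 394 Mm
(e) velocity at apoapsis vₐ = 298 m/s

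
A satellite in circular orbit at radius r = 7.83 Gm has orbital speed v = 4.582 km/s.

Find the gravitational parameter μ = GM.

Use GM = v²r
r = 7.83 Gm = 7.83 × 10^9 m
v = 4.582 km/s = 4582 m/s
v² = 2.09947 × 10^7 m²/s²
GM = v²r = 2.09947 × 10^7 × 7.83 × 10^9 = 1.64389 × 10^17 m³/s²
GM ≈ 1.644 × 10^17 m³/s²

Final answer: GM = 1.644 × 10^17 m³/s²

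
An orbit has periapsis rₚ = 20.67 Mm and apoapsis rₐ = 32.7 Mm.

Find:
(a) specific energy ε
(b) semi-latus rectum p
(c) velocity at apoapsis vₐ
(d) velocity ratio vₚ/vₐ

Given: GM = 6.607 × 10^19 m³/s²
rₚ = 20.67 Mm = 2.067 × 10^7 m
rₐ = 32.7 Mm = 3.27 × 10^7 m
GM = 6.607 × 10^19 m³/s²
a = (rₚ + rₐ)/2 = 2.6685 × 10^7 m
e = (rₐ − rₚ)/(rₐ + rₚ) = (1.203 × 10^7) / (5.337 × 10^7) = 0.225408
(a) 2a = 5.337 × 10^7 m;  ε = −GM/(2a) = -1.23796 × 10^12 J/kg ≈ -1238 GJ/kg
(b) 1 − e² = 0.949191;  p = a(1 − e²) = 2.6685 × 10^7 × 0.949191 = 2.53292 × 10^7 m ≈ 25.33 Mm
(c) vₐ² = GM (2/rₐ − 1/a) = 6.607 × 10^19 × (6.11621 × 10^-8 − 3.74742 × 10^-8) = 1.56506 × 10^12 m²/s²;  vₐ = 1.25102 × 10^6 m/s ≈ 1251 km/s
(d) vₚ/vₐ = rₐ/rₚ (angular momentum) = (3.27 × 10^7) / (2.067 × 10^7) = 1.582 ≈ 1.582

Final answer:
(a) specific energy ε = -1238 GJ/kg
(b) semi-latus rectum p = 25.33 Mm
(c) velocity at apoapsis vₐ = 1251 km/s
(d) velocity ratio vₚ/vₐ = 1.582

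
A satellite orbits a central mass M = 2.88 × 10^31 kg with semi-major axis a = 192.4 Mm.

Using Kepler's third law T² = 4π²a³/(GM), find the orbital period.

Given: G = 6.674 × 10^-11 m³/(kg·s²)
M = 2.88 × 10^31 kg
GM = G × M = 6.674 × 10^-11 × 2.88 × 10^31 = 1.92211 × 10^21 m³/s²
a = 192.4 Mm = 1.924 × 10^8 m
a³ = 7.12222 × 10^24 m³
T = 2π √(a³/GM) = 2π √((7.12222 × 10^24) / (1.92211 × 10^21)) = 2π × 60.8721 s
T = 382.471 s ≈ 6.375 minutes

Final answer: 6.375 minutes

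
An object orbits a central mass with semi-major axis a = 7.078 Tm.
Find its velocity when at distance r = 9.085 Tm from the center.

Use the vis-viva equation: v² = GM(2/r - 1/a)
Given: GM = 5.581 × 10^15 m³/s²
a = 7.078 Tm = 7.078 × 10^12 m
r = 9.085 Tm = 9.085 × 10^12 m
GM = 5.581 × 10^15 m³/s²
2/r − 1/a = 2.20143 × 10^-13 − 1.41283 × 10^-13 = 7.88602 × 10^-14 m⁻¹
v² = GM (2/r − 1/a) = 440.119 m²/s²
v = 20.979 m/s ≈ 20.98 m/s

Final answer: 20.98 m/s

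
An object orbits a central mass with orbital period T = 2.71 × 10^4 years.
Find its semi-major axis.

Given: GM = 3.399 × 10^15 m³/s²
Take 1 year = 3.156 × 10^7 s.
T = 2.71 × 10^4 years = 8.55276 × 10^11 s
GM = 3.399 × 10^15 m³/s²
Kepler's third law: a³ = GM T² / (4π²)
T² = 7.31497 × 10^23 s²
a³ = (3.399 × 10^15) × (7.31497 × 10^23) / (4π²) = 6.29802 × 10^37 m³
a = (a³)^(1/3) = 3.97864 × 10^12 m ≈ 3.979 × 10^12 m

Final answer: 3.979 × 10^12 m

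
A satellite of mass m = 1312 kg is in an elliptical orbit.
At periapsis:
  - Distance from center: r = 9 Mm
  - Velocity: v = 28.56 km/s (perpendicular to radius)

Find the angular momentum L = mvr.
r = 9 Mm = 9 × 10^6 m
v = 28.56 km/s = 28560 m/s
vr = 28560 × 9 × 10^6 = 2.5704 × 10^11 m²/s
L = m × vr = 1312 × 2.5704 × 10^11 = 3.37236 × 10^14 kg·m²/s ≈ 3.372 × 10^14 kg·m²/s

Final answer: L = 3.372 × 10^14 kg·m²/s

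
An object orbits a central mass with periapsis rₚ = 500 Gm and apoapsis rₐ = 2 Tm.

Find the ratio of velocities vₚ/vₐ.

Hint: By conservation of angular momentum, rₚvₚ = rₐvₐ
rₚ = 500 Gm = 5 × 10^11 m
rₐ = 2 Tm = 2 × 10^12 m
rₚvₚ = rₐvₐ  ⇒  vₚ/vₐ = rₐ/rₚ
vₚ/vₐ = (2 × 10^12) / (5 × 10^11) = 4

Final answer: vₚ/vₐ = 4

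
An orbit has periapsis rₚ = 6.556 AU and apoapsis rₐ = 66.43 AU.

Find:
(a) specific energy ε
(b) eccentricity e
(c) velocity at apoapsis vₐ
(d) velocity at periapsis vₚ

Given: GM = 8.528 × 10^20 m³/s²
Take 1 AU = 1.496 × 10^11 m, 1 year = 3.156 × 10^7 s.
rₚ = 6.556 AU = 9.80778 × 10^11 m
rₐ = 66.43 AU = 9.93793 × 10^12 m
GM = 8.528 × 10^20 m³/s²
a = (rₚ + rₐ)/2 = 5.45935 × 10^12 m
e = (rₐ − rₚ)/(rₐ + rₚ) = (8.95715 × 10^12) / (1.09187 × 10^13) = 0.820349
(a) 2a = 1.09187 × 10^13 m;  ε = −GM/(2a) = -7.81045 × 10^7 J/kg ≈ -78.1 MJ/kg
(b) e = 0.820349 ≈ 0.8203
(c) vₐ² = GM (2/rₐ − 1/a) = 8.528 × 10^20 × (2.01249 × 10^-13 − 1.83172 × 10^-13) = 1.54163 × 10^7 m²/s²;  vₐ = 3926.36 m/s ≈ 0.8283 AU/year
(d) vₚ² = GM (2/rₚ − 1/a) = 8.528 × 10^20 × (2.0392 × 10^-12 − 1.83172 × 10^-13) = 1.58282 × 10^9 m²/s²;  vₚ = 39784.7 m/s ≈ 8.393 AU/year

Final answer:
(a) specific energy ε = -78.1 MJ/kg
(b) eccentricity e = 0.8203
(c) velocity at apoapsis vₐ = 0.8283 AU/year
(d) velocity at periapsis vₚ = 8.393 AU/year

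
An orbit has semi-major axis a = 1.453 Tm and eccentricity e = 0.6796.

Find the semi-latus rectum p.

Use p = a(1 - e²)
a = 1.453 Tm = 1.453 × 10^12 m
e = 0.6796,  e² = 0.461856,  1 − e² = 0.538144
p = a(1 − e²) = 1.453 × 10^12 m × 0.538144 = 7.81923 × 10^11 m ≈ 781.9 Gm

Final answer: p = 781.9 Gm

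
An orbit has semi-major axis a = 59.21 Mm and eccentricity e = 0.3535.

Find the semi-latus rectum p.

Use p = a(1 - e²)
a = 59.21 Mm = 5.921 × 10^7 m
e = 0.3535,  e² = 0.124962,  1 − e² = 0.875038
p = a(1 − e²) = 5.921 × 10^7 m × 0.875038 = 5.1811 × 10^7 m ≈ 51.81 Mm

Final answer: p = 51.81 Mm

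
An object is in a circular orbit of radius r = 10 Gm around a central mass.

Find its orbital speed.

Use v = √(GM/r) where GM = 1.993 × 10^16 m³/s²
r = 10 Gm = 1 × 10^10 m
GM = 1.993 × 10^16 m³/s²
GM/r = (1.993 × 10^16) / (1 × 10^10) = 1.993 × 10^6 m²/s²
v = √(GM/r) = 1411.74 m/s ≈ 1.412 km/s

Final answer: 1.412 km/s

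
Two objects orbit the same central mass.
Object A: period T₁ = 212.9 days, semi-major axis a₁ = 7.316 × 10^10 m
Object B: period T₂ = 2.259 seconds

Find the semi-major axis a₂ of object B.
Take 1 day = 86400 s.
T₁ = 212.9 days = 1.83946 × 10^7 s
T₂ = 2.259 seconds
a₁ = 7.316 × 10^10 m
Kepler's third law: (T₂/T₁)² = (a₂/a₁)³  ⇒  a₂ = a₁ (T₂/T₁)^(2/3)
T₂/T₁ = 1.22808 × 10^-7
(T₂/T₁)^(2/3) = 2.47069 × 10^-5
a₂ = 7.316 × 10^10 m × 2.47069 × 10^-5 = 1.80756 × 10^6 m ≈ 1.808 × 10^6 m

Final answer: a₂ = 1.808 × 10^6 m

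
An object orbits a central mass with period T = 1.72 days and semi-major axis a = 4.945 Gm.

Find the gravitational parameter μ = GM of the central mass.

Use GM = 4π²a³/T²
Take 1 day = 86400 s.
T = 1.72 days = 148608 s
a = 4.945 Gm = 4.945 × 10^9 m
a³ = 1.2092 × 10^29 m³
T² = 2.20843 × 10^10 s²
GM = 4π² × (1.2092 × 10^29) / (2.20843 × 10^10) = 2.16159 × 10^20 m³/s²
GM ≈ 2.162 × 10^20 m³/s²

Final answer: GM = 2.162 × 10^20 m³/s²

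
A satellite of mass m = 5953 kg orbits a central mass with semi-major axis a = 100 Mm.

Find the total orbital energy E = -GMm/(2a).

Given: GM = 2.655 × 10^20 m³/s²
a = 100 Mm = 1 × 10^8 m
GM = 2.655 × 10^20 m³/s²
2a = 2 × 10^8 m
GMm = 2.655 × 10^20 × 5953 = 1.58052 × 10^24 m³·kg/s²
E = −GMm/(2a) = -7.90261 × 10^15 J ≈ -7.903 PJ

Final answer: -7.903 PJ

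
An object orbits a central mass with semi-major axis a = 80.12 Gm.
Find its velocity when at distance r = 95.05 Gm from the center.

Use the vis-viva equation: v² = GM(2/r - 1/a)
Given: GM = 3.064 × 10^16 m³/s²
a = 80.12 Gm = 8.012 × 10^10 m
r = 95.05 Gm = 9.505 × 10^10 m
GM = 3.064 × 10^16 m³/s²
2/r − 1/a = 2.10416 × 10^-11 − 1.24813 × 10^-11 = 8.56028 × 10^-12 m⁻¹
v² = GM (2/r − 1/a) = 262287 m²/s²
v = 512.14 m/s ≈ 512.1 m/s

Final answer: 512.1 m/s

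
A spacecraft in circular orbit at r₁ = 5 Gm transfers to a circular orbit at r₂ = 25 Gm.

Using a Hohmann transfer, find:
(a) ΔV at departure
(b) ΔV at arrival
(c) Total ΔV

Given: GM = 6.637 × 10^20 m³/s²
r₁ = 5 Gm = 5 × 10^9 m
r₂ = 25 Gm = 2.5 × 10^10 m
GM = 6.637 × 10^20 m³/s²
Transfer ellipse: a_t = (r₁ + r₂)/2 = 1.5 × 10^10 m
Circular speed at r₁: v₁ = √(GM/r₁) = 364335 m/s
Transfer speed at r₁ (periapsis): v₁ₜ = √(GM(2/r₁ − 1/a_t)) = 470354 m/s
(a) ΔV₁ = v₁ₜ − v₁ = 106019 m/s ≈ 106 km/s
Circular speed at r₂: v₂ = √(GM/r₂) = 162936 m/s
Transfer speed at r₂ (apoapsis): v₂ₜ = √(GM(2/r₂ − 1/a_t)) = 94070.9 m/s
(b) ΔV₂ = v₂ − v₂ₜ = 68864.7 m/s ≈ 68.86 km/s
(c) ΔV_total = ΔV₁ + ΔV₂ = 174884 m/s ≈ 174.9 km/s

Final answer:
(a) ΔV₁ = 106 km/s
(b) ΔV₂ = 68.86 km/s
(c) ΔV_total = 174.9 km/s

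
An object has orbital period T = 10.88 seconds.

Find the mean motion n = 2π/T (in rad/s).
T = 10.88 seconds
n = 2π / 10.88 s = 0.577499 rad/s ≈ 0.5775 rad/s

Final answer: n = 0.5775 rad/s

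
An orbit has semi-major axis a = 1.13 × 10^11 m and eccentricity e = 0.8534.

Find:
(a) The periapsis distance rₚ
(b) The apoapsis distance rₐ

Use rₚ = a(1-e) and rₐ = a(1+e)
a = 1.13 × 10^11 m
e = 0.8534:  1 − e = 0.1466,  1 + e = 1.8534
(a) rₚ = a(1 − e) = 1.13 × 10^11 m × 0.1466 = 1.65658 × 10^10 m ≈ 1.657 × 10^10 m
(b) rₐ = a(1 + e) = 1.13 × 10^11 m × 1.8534 = 2.09434 × 10^11 m ≈ 2.094 × 10^11 m

Final answer:
(a) rₚ = 1.657 × 10^10 m
(b) rₐ = 2.094 × 10^11 m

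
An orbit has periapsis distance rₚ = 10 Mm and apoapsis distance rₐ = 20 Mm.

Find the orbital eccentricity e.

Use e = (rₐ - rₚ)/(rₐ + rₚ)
rₚ = 10 Mm = 1 × 10^7 m
rₐ = 20 Mm = 2 × 10^7 m
rₐ − rₚ = 1 × 10^7 m
rₐ + rₚ = 3 × 10^7 m
e = (rₐ − rₚ)/(rₐ + rₚ) = 0.333333

Final answer: e = 0.3333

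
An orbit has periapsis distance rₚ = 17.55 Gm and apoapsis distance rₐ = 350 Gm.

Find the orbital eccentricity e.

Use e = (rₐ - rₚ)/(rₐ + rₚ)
rₚ = 17.55 Gm = 1.755 × 10^10 m
rₐ = 350 Gm = 3.5 × 10^11 m
rₐ − rₚ = 3.3245 × 10^11 m
rₐ + rₚ = 3.6755 × 10^11 m
e = (rₐ − rₚ)/(rₐ + rₚ) = 0.904503

Final answer: e = 0.9045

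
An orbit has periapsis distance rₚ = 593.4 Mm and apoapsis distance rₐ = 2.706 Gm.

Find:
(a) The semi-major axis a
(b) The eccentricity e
rₚ = 593.4 Mm = 5.934 × 10^8 m
rₐ = 2.706 Gm = 2.706 × 10^9 m
(a) a = (rₚ + rₐ)/2 = 1.6497 × 10^9 m ≈ 1.65 Gm
(b) e = (rₐ − rₚ)/(rₐ + rₚ) = (2.1126 × 10^9) / (3.2994 × 10^9) = 0.640298

Final answer:
(a) a = 1.65 Gm
(b) e = 0.6403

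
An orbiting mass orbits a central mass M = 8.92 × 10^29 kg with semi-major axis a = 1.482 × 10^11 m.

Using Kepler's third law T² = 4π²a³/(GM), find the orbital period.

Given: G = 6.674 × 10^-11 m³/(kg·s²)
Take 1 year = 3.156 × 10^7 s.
M = 8.92 × 10^29 kg
GM = G × M = 6.674 × 10^-11 × 8.92 × 10^29 = 5.95321 × 10^19 m³/s²
a = 1.482 × 10^11 m
a³ = 3.25495 × 10^33 m³
T = 2π √(a³/GM) = 2π √((3.25495 × 10^33) / (5.95321 × 10^19)) = 2π × 7.3943 × 10^6 s
T = 4.64597 × 10^7 s ≈ 1.472 years

Final answer: 1.472 years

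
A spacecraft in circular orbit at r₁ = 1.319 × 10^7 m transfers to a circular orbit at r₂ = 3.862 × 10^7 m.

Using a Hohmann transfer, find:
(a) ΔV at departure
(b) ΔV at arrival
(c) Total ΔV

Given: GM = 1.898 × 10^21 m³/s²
r₁ = 1.319 × 10^7 m
r₂ = 3.862 × 10^7 m
GM = 1.898 × 10^21 m³/s²
Transfer ellipse: a_t = (r₁ + r₂)/2 = 2.5905 × 10^7 m
Circular speed at r₁: v₁ = √(GM/r₁) = 1.19957 × 10^7 m/s
Transfer speed at r₁ (periapsis): v₁ₜ = √(GM(2/r₁ − 1/a_t)) = 1.46467 × 10^7 m/s
(a) ΔV₁ = v₁ₜ − v₁ = 2.65101 × 10^6 m/s ≈ 2651 km/s
Circular speed at r₂: v₂ = √(GM/r₂) = 7.01039 × 10^6 m/s
Transfer speed at r₂ (apoapsis): v₂ₜ = √(GM(2/r₂ − 1/a_t)) = 5.00233 × 10^6 m/s
(b) ΔV₂ = v₂ − v₂ₜ = 2.00805 × 10^6 m/s ≈ 2008 km/s
(c) ΔV_total = ΔV₁ + ΔV₂ = 4.65906 × 10^6 m/s ≈ 4659 km/s

Final answer:
(a) ΔV₁ = 2651 km/s
(b) ΔV₂ = 2008 km/s
(c) ΔV_total = 4659 km/s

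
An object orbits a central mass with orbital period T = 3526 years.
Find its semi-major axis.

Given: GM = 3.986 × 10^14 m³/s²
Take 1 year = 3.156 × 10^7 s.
T = 3526 years = 1.11281 × 10^11 s
GM = 3.986 × 10^14 m³/s²
Kepler's third law: a³ = GM T² / (4π²)
T² = 1.23834 × 10^22 s²
a³ = (3.986 × 10^14) × (1.23834 × 10^22) / (4π²) = 1.25031 × 10^35 m³
a = (a³)^(1/3) = 5.00041 × 10^11 m ≈ 500 Gm

Final answer: 500 Gm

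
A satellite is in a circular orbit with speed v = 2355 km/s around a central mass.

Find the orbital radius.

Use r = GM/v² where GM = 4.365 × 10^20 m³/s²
v = 2355 km/s = 2.355 × 10^6 m/s
GM = 4.365 × 10^20 m³/s²
v² = 5.54602 × 10^12 m²/s²
r = GM/v² = (4.365 × 10^20) / (5.54602 × 10^12) = 7.8705 × 10^7 m ≈ 7.871 × 10^7 m

Final answer: 7.871 × 10^7 m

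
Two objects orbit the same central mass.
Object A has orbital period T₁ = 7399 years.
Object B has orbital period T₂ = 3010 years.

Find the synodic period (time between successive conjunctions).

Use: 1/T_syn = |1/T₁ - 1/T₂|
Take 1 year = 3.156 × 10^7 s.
T₁ = 7399 years = 2.33512 × 10^11 s
T₂ = 3010 years = 9.49956 × 10^10 s
1/T₁ = 4.28243 × 10^-12 s⁻¹
1/T₂ = 1.05268 × 10^-11 s⁻¹
|1/T₁ − 1/T₂| = 6.24438 × 10^-12 s⁻¹
T_syn = 1 / |1/T₁ − 1/T₂| = 1.60144 × 10^11 s ≈ 5074 years

Final answer: T_syn = 5074 years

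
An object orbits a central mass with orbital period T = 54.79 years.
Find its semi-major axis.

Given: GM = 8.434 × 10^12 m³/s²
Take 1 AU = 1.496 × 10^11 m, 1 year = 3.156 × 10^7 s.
T = 54.79 years = 1.72917 × 10^9 s
GM = 8.434 × 10^12 m³/s²
Kepler's third law: a³ = GM T² / (4π²)
T² = 2.99004 × 10^18 s²
a³ = (8.434 × 10^12) × (2.99004 × 10^18) / (4π²) = 6.38779 × 10^29 m³
a = (a³)^(1/3) = 8.61225 × 10^9 m ≈ 0.05757 AU

Final answer: 0.05757 AU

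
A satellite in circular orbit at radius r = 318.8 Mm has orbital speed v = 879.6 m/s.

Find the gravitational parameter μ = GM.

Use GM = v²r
r = 318.8 Mm = 3.188 × 10^8 m
v = 879.6 m/s
v² = 773696 m²/s²
GM = v²r = 773696 × 3.188 × 10^8 = 2.46654 × 10^14 m³/s²
GM ≈ 2.467 × 10^14 m³/s²

Final answer: GM = 2.467 × 10^14 m³/s²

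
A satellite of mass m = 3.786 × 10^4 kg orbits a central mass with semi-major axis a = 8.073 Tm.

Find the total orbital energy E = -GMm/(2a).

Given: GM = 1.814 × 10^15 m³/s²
a = 8.073 Tm = 8.073 × 10^12 m
GM = 1.814 × 10^15 m³/s²
2a = 1.6146 × 10^13 m
GMm = 1.814 × 10^15 × 37860 = 6.8678 × 10^19 m³·kg/s²
E = −GMm/(2a) = -4.25356 × 10^6 J ≈ -4.254 MJ

Final answer: -4.254 MJ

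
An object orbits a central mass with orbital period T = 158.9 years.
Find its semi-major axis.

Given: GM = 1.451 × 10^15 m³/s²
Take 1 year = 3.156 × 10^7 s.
T = 158.9 years = 5.01488 × 10^9 s
GM = 1.451 × 10^15 m³/s²
Kepler's third law: a³ = GM T² / (4π²)
T² = 2.51491 × 10^19 s²
a³ = (1.451 × 10^15) × (2.51491 × 10^19) / (4π²) = 9.24335 × 10^32 m³
a = (a³)^(1/3) = 9.74114 × 10^10 m ≈ 9.741 × 10^10 m

Final answer: 9.741 × 10^10 m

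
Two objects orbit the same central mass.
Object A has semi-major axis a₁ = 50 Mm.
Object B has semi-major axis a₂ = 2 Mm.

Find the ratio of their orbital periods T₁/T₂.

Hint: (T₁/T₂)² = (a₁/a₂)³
a₁ = 50 Mm = 5 × 10^7 m
a₂ = 2 Mm = 2 × 10^6 m
a₁/a₂ = 25
T₁/T₂ = (a₁/a₂)^(3/2) = (25)^1.5 = 125

Final answer: T₁/T₂ = 125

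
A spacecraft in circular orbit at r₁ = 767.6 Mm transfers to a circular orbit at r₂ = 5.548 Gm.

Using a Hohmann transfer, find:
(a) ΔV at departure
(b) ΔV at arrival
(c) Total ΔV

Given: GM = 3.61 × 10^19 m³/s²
r₁ = 767.6 Mm = 7.676 × 10^8 m
r₂ = 5.548 Gm = 5.548 × 10^9 m
GM = 3.61 × 10^19 m³/s²
Transfer ellipse: a_t = (r₁ + r₂)/2 = 3.1578 × 10^9 m
Circular speed at r₁: v₁ = √(GM/r₁) = 216863 m/s
Transfer speed at r₁ (periapsis): v₁ₜ = √(GM(2/r₁ − 1/a_t)) = 287450 m/s
(a) ΔV₁ = v₁ₜ − v₁ = 70586.5 m/s ≈ 70.59 km/s
Circular speed at r₂: v₂ = √(GM/r₂) = 80665 m/s
Transfer speed at r₂ (apoapsis): v₂ₜ = √(GM(2/r₂ − 1/a_t)) = 39770.5 m/s
(b) ΔV₂ = v₂ − v₂ₜ = 40894.6 m/s ≈ 40.89 km/s
(c) ΔV_total = ΔV₁ + ΔV₂ = 111481 m/s ≈ 111.5 km/s

Final answer:
(a) ΔV₁ = 70.59 km/s
(b) ΔV₂ = 40.89 km/s
(c) ΔV_total = 111.5 km/s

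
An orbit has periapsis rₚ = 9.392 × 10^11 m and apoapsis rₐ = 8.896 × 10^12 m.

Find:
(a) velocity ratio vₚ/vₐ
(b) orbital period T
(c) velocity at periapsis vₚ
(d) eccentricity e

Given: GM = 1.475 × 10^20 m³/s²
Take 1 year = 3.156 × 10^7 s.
rₚ = 9.392 × 10^11 m
rₐ = 8.896 × 10^12 m
GM = 1.475 × 10^20 m³/s²
a = (rₚ + rₐ)/2 = 4.9176 × 10^12 m
e = (rₐ − rₚ)/(rₐ + rₚ) = (7.9568 × 10^12) / (9.8352 × 10^12) = 0.809013
(a) vₚ/vₐ = rₐ/rₚ (angular momentum) = (8.896 × 10^12) / (9.392 × 10^11) = 9.47189 ≈ 9.472
(b) a³ = 1.18921 × 10^38 m³;  T = 2π √(a³/GM) = 2π × 8.97912 × 10^8 s = 5.64175 × 10^9 s ≈ 178.8 years
(c) vₚ² = GM (2/rₚ − 1/a) = 1.475 × 10^20 × (2.12947 × 10^-12 − 2.03351 × 10^-13) = 2.84103 × 10^8 m²/s²;  vₚ = 16855.3 m/s ≈ 16.86 km/s
(d) e = 0.809013 ≈ 0.809

Final answer:
(a) velocity ratio vₚ/vₐ = 9.472
(b) orbital period T = 178.8 years
(c) velocity at periapsis vₚ = 16.86 km/s
(d) eccentricity e = 0.809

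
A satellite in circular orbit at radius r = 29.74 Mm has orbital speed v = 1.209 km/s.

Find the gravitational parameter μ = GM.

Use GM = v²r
r = 29.74 Mm = 2.974 × 10^7 m
v = 1.209 km/s = 1209 m/s
v² = 1.46168 × 10^6 m²/s²
GM = v²r = 1.46168 × 10^6 × 2.974 × 10^7 = 4.34704 × 10^13 m³/s²
GM ≈ 4.347 × 10^13 m³/s²

Final answer: GM = 4.347 × 10^13 m³/s²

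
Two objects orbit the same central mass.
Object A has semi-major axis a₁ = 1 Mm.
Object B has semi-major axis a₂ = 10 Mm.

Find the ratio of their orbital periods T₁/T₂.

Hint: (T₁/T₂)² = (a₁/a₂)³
a₁ = 1 Mm = 1 × 10^6 m
a₂ = 10 Mm = 1 × 10^7 m
a₁/a₂ = 0.1
T₁/T₂ = (a₁/a₂)^(3/2) = (0.1)^1.5 = 0.0316228

Final answer: T₁/T₂ = 0.03162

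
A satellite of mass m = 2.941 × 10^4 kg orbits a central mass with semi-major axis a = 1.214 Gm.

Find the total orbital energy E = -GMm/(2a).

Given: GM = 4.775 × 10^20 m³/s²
a = 1.214 Gm = 1.214 × 10^9 m
GM = 4.775 × 10^20 m³/s²
2a = 2.428 × 10^9 m
GMm = 4.775 × 10^20 × 29410 = 1.40433 × 10^25 m³·kg/s²
E = −GMm/(2a) = -5.78389 × 10^15 J ≈ -5.784 PJ

Final answer: -5.784 PJ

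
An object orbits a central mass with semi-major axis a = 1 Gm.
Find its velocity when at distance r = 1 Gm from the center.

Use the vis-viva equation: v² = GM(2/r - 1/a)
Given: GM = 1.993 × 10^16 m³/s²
a = 1 Gm = 1 × 10^9 m
r = 1 Gm = 1 × 10^9 m
GM = 1.993 × 10^16 m³/s²
2/r − 1/a = 2 × 10^-9 − 1 × 10^-9 = 1 × 10^-9 m⁻¹
v² = GM (2/r − 1/a) = 1.993 × 10^7 m²/s²
v = 4464.3 m/s ≈ 4.464 km/s

Final answer: 4.464 km/s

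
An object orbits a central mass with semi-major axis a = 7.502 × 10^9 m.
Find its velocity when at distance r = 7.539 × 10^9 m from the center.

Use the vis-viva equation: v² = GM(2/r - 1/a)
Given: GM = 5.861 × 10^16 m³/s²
a = 7.502 × 10^9 m
r = 7.539 × 10^9 m
GM = 5.861 × 10^16 m³/s²
2/r − 1/a = 2.65287 × 10^-10 − 1.33298 × 10^-10 = 1.31989 × 10^-10 m⁻¹
v² = GM (2/r − 1/a) = 7.7359 × 10^6 m²/s²
v = 2781.35 m/s ≈ 2.781 km/s

Final answer: 2.781 km/s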